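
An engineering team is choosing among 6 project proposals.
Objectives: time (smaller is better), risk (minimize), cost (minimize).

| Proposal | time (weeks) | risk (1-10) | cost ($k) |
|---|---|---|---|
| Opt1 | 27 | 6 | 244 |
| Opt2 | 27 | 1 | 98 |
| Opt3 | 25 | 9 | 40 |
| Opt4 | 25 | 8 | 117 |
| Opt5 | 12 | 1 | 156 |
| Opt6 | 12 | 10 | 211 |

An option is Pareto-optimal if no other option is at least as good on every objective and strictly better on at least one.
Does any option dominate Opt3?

Opt1: worse on time (27 vs 25).
Opt2: worse on time (27 vs 25).
Opt4: worse on cost (117 vs 40).
Opt5: worse on cost (156 vs 40).
Opt6: worse on risk (10 vs 9).
No option is at least as good as Opt3 on every objective and strictly better on one.

No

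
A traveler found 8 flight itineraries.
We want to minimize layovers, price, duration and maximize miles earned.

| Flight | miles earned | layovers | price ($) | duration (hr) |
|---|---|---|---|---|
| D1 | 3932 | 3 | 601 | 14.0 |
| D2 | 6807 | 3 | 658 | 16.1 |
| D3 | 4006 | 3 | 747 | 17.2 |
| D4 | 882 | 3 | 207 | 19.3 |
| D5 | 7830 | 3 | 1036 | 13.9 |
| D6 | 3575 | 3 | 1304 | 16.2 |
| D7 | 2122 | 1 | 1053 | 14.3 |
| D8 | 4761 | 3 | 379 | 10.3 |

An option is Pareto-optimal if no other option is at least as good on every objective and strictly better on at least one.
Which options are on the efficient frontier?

D2, D4, D5, D7, D8

D1: dominated by D8 (miles earned 4761≥3932, layovers 3≤3, price 379≤601, duration 10.3≤14.0).
D2: not dominated.
D3: dominated by D2 (miles earned 6807≥4006, layovers 3≤3, price 658≤747, duration 16.1≤17.2).
D4: not dominated (best price).
D5: not dominated (best miles earned).
D6: dominated by D1 (miles earned 3932≥3575, layovers 3≤3, price 601≤1304, duration 14.0≤16.2).
D7: not dominated (best layovers).
D8: not dominated (best duration).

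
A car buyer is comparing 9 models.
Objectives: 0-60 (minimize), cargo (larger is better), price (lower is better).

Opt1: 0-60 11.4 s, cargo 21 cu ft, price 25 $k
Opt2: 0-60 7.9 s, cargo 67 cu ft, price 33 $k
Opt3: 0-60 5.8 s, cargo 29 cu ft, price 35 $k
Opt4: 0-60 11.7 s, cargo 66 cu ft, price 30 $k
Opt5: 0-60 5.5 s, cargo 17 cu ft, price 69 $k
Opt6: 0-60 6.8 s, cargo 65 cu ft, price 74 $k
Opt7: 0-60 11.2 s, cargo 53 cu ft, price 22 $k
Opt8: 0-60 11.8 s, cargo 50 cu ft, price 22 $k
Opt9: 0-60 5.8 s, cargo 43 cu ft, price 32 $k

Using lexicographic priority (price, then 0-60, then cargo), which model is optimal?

First minimize price: best is 22, kept {Opt7, Opt8}.
Then minimize 0-60: best is 11.2, kept {Opt7}.

Opt7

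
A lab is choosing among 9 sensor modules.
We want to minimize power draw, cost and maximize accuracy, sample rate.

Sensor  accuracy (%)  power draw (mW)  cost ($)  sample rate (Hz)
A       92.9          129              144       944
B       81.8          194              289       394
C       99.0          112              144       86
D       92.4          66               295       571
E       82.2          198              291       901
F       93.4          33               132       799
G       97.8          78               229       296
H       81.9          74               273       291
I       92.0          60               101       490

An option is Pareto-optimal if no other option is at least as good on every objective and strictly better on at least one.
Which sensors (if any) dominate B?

A, F, I

A: accuracy 92.9≥81.8, power draw 129≤194, cost 144≤289, sample rate 944≥394 — dominates B.
F: accuracy 93.4≥81.8, power draw 33≤194, cost 132≤289, sample rate 799≥394 — dominates B.
I: accuracy 92.0≥81.8, power draw 60≤194, cost 101≤289, sample rate 490≥394 — dominates B.
Others (C, D, E, G, H) are each worse than B on at least one objective.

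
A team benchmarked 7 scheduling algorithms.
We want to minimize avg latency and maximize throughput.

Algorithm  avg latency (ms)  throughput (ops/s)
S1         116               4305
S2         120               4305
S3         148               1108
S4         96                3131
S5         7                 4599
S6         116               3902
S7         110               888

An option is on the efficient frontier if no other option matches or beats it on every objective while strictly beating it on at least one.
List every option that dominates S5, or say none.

none

S1: worse on avg latency (116 vs 7).
S2: worse on avg latency (120 vs 7).
S3: worse on avg latency (148 vs 7).
S4: worse on avg latency (96 vs 7).
S6: worse on avg latency (116 vs 7).
S7: worse on avg latency (110 vs 7).
No option dominates S5.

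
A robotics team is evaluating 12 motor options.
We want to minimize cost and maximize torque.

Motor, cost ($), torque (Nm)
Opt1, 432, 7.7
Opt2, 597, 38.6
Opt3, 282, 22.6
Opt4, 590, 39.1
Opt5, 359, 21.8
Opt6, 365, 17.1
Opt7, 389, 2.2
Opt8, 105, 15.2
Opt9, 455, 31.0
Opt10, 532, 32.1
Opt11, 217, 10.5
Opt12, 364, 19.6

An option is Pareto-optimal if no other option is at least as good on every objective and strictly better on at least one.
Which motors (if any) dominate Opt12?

Opt3: cost 282≤364, torque 22.6≥19.6 — dominates Opt12.
Opt5: cost 359≤364, torque 21.8≥19.6 — dominates Opt12.
Others (Opt1, Opt2, Opt4, Opt6, Opt7, Opt8, Opt9, Opt10, Opt11) are each worse than Opt12 on at least one objective.

Opt3, Opt5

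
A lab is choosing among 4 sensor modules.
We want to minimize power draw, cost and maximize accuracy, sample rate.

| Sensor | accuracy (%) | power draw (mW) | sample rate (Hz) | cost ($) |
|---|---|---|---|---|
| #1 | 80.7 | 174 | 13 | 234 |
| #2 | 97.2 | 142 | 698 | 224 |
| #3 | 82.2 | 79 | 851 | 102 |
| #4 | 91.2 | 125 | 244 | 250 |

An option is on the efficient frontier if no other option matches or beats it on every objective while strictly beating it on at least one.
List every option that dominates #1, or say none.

#2, #3

#2: accuracy 97.2≥80.7, power draw 142≤174, sample rate 698≥13, cost 224≤234 — dominates #1.
#3: accuracy 82.2≥80.7, power draw 79≤174, sample rate 851≥13, cost 102≤234 — dominates #1.
Others (#4) are each worse than #1 on at least one objective.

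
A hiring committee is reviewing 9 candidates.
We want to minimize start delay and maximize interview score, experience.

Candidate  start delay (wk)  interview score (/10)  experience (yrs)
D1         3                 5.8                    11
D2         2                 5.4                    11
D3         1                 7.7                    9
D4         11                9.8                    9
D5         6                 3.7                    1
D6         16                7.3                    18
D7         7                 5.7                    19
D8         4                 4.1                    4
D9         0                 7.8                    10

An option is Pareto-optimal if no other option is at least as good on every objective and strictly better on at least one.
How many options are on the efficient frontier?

D1: not dominated.
D2: not dominated.
D3: dominated by D9 (start delay 0≤1, interview score 7.8≥7.7, experience 10≥9).
D4: not dominated (best interview score).
D5: dominated by D1 (start delay 3≤6, interview score 5.8≥3.7, experience 11≥1).
D6: not dominated.
D7: not dominated (best experience).
D8: dominated by D1 (start delay 3≤4, interview score 5.8≥4.1, experience 11≥4).
D9: not dominated (best start delay).
Pareto-optimal: D1, D2, D4, D6, D7, D9 → 6.

6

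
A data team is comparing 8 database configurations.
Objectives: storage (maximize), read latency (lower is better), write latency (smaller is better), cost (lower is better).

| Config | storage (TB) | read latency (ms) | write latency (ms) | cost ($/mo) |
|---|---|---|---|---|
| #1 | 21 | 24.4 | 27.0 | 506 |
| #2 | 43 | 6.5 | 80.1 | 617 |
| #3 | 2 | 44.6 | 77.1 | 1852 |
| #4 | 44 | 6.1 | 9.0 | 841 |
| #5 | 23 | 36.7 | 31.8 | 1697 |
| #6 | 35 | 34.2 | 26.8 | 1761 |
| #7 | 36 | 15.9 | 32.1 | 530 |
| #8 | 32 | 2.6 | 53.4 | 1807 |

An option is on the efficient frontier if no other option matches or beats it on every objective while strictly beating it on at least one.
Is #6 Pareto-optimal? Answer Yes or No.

#4 vs #6: storage 44≥35, read latency 6.1≤34.2, write latency 9.0≤26.8, cost 841≤1761 — #4 is at least as good on every objective and strictly better on at least one, so #4 dominates #6.

No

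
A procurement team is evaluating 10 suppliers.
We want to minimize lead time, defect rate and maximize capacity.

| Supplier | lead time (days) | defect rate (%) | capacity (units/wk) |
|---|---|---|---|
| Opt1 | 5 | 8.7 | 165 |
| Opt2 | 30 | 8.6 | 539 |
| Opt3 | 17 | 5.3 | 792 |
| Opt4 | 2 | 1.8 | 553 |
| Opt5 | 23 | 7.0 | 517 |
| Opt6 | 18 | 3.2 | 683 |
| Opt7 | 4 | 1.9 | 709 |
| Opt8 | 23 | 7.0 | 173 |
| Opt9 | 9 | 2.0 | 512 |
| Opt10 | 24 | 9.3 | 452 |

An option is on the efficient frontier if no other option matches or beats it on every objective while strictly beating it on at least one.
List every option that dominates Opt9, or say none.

Opt4, Opt7

Opt4: lead time 2≤9, defect rate 1.8≤2.0, capacity 553≥512 — dominates Opt9.
Opt7: lead time 4≤9, defect rate 1.9≤2.0, capacity 709≥512 — dominates Opt9.
Others (Opt1, Opt2, Opt3, Opt5, Opt6, Opt8, Opt10) are each worse than Opt9 on at least one objective.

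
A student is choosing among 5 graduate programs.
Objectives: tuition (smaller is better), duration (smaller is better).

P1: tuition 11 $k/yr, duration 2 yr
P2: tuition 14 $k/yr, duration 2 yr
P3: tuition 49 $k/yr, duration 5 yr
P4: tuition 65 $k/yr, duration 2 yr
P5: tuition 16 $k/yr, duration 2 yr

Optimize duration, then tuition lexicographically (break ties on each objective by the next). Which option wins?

First minimize duration: best is 2, kept {P1, P2, P4, P5}.
Then minimize tuition: best is 11, kept {P1}.

P1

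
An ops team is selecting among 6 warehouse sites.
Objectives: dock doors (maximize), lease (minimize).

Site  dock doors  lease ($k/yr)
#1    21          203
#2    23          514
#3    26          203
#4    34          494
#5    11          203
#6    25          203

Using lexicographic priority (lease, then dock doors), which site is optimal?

First minimize lease: best is 203, kept {#1, #3, #5, #6}.
Then maximize dock doors: best is 26, kept {#3}.

#3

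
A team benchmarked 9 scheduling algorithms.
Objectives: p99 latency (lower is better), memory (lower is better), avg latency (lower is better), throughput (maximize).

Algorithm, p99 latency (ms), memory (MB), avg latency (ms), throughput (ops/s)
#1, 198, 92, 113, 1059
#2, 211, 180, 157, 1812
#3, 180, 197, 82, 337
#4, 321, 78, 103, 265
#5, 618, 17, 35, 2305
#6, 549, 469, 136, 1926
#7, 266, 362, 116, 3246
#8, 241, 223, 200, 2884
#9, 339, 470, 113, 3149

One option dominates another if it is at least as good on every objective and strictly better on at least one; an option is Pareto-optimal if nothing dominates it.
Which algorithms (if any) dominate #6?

#7

#7: p99 latency 266≤549, memory 362≤469, avg latency 116≤136, throughput 3246≥1926 — dominates #6.
Others (#1, #2, #3, #4, #5, #8, #9) are each worse than #6 on at least one objective.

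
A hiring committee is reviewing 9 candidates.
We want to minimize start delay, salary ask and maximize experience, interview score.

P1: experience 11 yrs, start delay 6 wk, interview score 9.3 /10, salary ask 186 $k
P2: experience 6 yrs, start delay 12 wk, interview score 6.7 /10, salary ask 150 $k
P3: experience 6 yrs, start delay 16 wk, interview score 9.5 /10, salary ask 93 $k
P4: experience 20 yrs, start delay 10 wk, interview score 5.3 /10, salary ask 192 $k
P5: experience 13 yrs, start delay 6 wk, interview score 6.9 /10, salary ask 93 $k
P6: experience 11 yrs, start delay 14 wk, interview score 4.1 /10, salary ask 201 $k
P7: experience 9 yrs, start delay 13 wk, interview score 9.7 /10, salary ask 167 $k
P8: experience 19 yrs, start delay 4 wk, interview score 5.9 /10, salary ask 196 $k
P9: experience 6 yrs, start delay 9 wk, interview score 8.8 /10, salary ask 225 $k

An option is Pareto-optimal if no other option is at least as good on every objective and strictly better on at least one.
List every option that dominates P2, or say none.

P5

P5: experience 13≥6, start delay 6≤12, interview score 6.9≥6.7, salary ask 93≤150 — dominates P2.
Others (P1, P3, P4, P6, P7, P8, P9) are each worse than P2 on at least one objective.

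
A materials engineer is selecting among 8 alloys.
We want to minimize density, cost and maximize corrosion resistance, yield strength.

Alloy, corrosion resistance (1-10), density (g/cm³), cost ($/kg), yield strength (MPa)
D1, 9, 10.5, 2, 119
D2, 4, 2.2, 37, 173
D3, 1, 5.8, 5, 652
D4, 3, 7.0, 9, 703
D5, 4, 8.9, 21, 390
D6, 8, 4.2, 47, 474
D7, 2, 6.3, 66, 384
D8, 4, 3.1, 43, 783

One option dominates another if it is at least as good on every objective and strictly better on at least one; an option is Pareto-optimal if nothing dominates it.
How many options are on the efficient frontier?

7

D1: not dominated (best corrosion resistance).
D2: not dominated (best density).
D3: not dominated.
D4: not dominated.
D5: not dominated.
D6: not dominated.
D7: dominated by D6 (corrosion resistance 8≥2, density 4.2≤6.3, cost 47≤66, yield strength 474≥384).
D8: not dominated (best yield strength).
Pareto-optimal: D1, D2, D3, D4, D5, D6, D8 → 7.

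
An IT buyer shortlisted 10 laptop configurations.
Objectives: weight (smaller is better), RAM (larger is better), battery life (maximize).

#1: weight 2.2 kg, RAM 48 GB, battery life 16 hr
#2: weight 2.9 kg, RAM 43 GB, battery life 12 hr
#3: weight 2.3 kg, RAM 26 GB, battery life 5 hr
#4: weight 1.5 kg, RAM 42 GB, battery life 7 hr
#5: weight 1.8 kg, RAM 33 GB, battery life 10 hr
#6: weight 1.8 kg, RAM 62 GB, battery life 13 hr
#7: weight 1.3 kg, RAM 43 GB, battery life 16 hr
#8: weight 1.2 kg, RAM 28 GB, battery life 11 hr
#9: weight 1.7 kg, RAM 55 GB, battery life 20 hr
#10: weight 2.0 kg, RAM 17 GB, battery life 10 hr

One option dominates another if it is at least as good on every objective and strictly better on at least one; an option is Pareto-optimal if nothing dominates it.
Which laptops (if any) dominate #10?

#5: weight 1.8≤2.0, RAM 33≥17, battery life 10≥10 — dominates #10.
#6: weight 1.8≤2.0, RAM 62≥17, battery life 13≥10 — dominates #10.
#7: weight 1.3≤2.0, RAM 43≥17, battery life 16≥10 — dominates #10.
#8: weight 1.2≤2.0, RAM 28≥17, battery life 11≥10 — dominates #10.
#9: weight 1.7≤2.0, RAM 55≥17, battery life 20≥10 — dominates #10.
Others (#1, #2, #3, #4) are each worse than #10 on at least one objective.

#5, #6, #7, #8, #9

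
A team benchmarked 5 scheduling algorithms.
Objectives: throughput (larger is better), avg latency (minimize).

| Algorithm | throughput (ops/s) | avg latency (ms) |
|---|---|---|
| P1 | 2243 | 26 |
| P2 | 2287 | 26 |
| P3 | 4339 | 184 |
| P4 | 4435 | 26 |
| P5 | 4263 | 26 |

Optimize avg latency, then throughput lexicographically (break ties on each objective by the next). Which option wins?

P4

First minimize avg latency: best is 26, kept {P1, P2, P4, P5}.
Then maximize throughput: best is 4435, kept {P4}.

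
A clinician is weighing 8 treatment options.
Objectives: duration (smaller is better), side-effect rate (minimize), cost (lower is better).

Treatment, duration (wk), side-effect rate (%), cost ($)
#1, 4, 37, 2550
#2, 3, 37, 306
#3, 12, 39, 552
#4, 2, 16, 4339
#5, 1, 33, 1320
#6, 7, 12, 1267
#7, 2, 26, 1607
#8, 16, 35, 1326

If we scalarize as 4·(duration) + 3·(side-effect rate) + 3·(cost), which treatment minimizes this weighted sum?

#1: 4·4 + 3·37 + 3·2550 = 7777
#2: 4·3 + 3·37 + 3·306 = 1041
#3: 4·12 + 3·39 + 3·552 = 1821
#4: 4·2 + 3·16 + 3·4339 = 13073
#5: 4·1 + 3·33 + 3·1320 = 4063
#6: 4·7 + 3·12 + 3·1267 = 3865
#7: 4·2 + 3·26 + 3·1607 = 4907
#8: 4·16 + 3·35 + 3·1326 = 4147
Lowest: #2 at 1041.

#2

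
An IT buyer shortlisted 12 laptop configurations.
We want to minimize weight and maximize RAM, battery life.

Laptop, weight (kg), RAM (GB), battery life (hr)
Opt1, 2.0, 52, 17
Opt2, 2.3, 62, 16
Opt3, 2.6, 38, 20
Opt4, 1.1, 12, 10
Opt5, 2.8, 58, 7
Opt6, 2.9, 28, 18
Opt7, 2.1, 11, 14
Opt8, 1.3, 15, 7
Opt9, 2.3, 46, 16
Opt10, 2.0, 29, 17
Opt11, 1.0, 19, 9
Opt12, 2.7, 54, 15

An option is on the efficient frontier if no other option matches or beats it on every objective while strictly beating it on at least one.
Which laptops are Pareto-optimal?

Opt1, Opt2, Opt3, Opt4, Opt11

Opt1: not dominated.
Opt2: not dominated (best RAM).
Opt3: not dominated (best battery life).
Opt4: not dominated.
Opt5: dominated by Opt2 (weight 2.3≤2.8, RAM 62≥58, battery life 16≥7).
Opt6: dominated by Opt3 (weight 2.6≤2.9, RAM 38≥28, battery life 20≥18).
Opt7: dominated by Opt1 (weight 2.0≤2.1, RAM 52≥11, battery life 17≥14).
Opt8: dominated by Opt11 (weight 1.0≤1.3, RAM 19≥15, battery life 9≥7).
Opt9: dominated by Opt1 (weight 2.0≤2.3, RAM 52≥46, battery life 17≥16).
Opt10: dominated by Opt1 (weight 2.0≤2.0, RAM 52≥29, battery life 17≥17).
Opt11: not dominated (best weight).
Opt12: dominated by Opt2 (weight 2.3≤2.7, RAM 62≥54, battery life 16≥15).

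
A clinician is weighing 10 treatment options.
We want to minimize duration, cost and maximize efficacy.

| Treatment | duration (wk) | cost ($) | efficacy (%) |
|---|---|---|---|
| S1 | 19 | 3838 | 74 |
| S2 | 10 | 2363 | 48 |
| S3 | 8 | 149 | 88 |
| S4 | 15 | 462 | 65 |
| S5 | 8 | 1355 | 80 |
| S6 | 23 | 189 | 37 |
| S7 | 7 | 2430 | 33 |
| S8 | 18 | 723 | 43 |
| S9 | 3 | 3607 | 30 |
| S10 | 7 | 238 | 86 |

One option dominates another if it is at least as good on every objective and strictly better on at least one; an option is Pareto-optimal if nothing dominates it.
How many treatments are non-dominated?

3

S1: dominated by S3 (duration 8≤19, cost 149≤3838, efficacy 88≥74).
S2: dominated by S3 (duration 8≤10, cost 149≤2363, efficacy 88≥48).
S3: not dominated (best cost).
S4: dominated by S3 (duration 8≤15, cost 149≤462, efficacy 88≥65).
S5: dominated by S3 (duration 8≤8, cost 149≤1355, efficacy 88≥80).
S6: dominated by S3 (duration 8≤23, cost 149≤189, efficacy 88≥37).
S7: dominated by S10 (duration 7≤7, cost 238≤2430, efficacy 86≥33).
S8: dominated by S3 (duration 8≤18, cost 149≤723, efficacy 88≥43).
S9: not dominated (best duration).
S10: not dominated.
Pareto-optimal: S3, S9, S10 → 3.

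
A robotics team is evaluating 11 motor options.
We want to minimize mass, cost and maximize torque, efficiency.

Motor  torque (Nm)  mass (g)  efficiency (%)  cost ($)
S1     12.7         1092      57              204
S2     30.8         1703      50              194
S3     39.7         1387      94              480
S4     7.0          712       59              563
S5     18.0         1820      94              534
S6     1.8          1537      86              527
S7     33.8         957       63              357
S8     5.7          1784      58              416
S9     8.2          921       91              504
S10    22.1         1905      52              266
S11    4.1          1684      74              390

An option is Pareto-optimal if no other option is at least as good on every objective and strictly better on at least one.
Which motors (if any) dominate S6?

S3: torque 39.7≥1.8, mass 1387≤1537, efficiency 94≥86, cost 480≤527 — dominates S6.
S9: torque 8.2≥1.8, mass 921≤1537, efficiency 91≥86, cost 504≤527 — dominates S6.
Others (S1, S2, S4, S5, S7, S8, S10, S11) are each worse than S6 on at least one objective.

S3, S9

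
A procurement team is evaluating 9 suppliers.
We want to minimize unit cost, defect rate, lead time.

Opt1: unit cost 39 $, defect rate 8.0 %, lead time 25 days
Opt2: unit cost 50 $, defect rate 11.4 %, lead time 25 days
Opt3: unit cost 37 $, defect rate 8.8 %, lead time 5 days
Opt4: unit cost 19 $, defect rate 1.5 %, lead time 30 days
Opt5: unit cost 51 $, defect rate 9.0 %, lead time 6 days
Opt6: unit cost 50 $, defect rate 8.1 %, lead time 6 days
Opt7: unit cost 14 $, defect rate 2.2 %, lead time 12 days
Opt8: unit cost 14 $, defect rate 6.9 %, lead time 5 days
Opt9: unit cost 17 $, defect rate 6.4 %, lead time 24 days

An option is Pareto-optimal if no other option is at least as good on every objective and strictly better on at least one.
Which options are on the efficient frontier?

Opt1: dominated by Opt7 (unit cost 14≤39, defect rate 2.2≤8.0, lead time 12≤25).
Opt2: dominated by Opt1 (unit cost 39≤50, defect rate 8.0≤11.4, lead time 25≤25).
Opt3: dominated by Opt8 (unit cost 14≤37, defect rate 6.9≤8.8, lead time 5≤5).
Opt4: not dominated (best defect rate).
Opt5: dominated by Opt3 (unit cost 37≤51, defect rate 8.8≤9.0, lead time 5≤6).
Opt6: dominated by Opt8 (unit cost 14≤50, defect rate 6.9≤8.1, lead time 5≤6).
Opt7: not dominated.
Opt8: not dominated.
Opt9: dominated by Opt7 (unit cost 14≤17, defect rate 2.2≤6.4, lead time 12≤24).

Opt4, Opt7, Opt8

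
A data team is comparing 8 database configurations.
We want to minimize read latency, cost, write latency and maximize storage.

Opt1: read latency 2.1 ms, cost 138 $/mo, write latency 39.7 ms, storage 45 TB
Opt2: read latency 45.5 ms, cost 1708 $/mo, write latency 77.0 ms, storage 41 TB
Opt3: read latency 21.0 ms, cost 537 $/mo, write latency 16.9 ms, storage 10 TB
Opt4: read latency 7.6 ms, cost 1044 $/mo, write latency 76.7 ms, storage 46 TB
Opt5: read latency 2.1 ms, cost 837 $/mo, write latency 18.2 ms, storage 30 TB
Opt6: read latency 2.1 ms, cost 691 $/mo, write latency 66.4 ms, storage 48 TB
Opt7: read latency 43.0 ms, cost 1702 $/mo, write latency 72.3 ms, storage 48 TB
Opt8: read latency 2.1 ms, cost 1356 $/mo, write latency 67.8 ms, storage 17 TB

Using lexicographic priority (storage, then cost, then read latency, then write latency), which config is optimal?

First maximize storage: best is 48, kept {Opt6, Opt7}.
Then minimize cost: best is 691, kept {Opt6}.

Opt6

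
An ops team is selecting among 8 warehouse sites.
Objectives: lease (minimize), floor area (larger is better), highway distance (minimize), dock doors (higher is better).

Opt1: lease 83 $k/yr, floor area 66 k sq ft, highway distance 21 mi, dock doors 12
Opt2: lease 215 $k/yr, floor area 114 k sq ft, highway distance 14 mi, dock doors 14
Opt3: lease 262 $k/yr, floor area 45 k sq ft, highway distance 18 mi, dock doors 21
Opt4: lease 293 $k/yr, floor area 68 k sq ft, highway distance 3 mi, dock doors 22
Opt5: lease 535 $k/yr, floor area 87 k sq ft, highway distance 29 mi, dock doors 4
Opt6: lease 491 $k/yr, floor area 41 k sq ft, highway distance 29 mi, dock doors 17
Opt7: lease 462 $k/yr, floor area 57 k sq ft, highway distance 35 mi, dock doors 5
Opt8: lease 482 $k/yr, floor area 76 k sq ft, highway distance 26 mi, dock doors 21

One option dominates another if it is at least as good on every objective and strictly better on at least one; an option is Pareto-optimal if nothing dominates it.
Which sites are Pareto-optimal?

Opt1: not dominated (best lease).
Opt2: not dominated (best floor area).
Opt3: not dominated.
Opt4: not dominated (best highway distance).
Opt5: dominated by Opt2 (lease 215≤535, floor area 114≥87, highway distance 14≤29, dock doors 14≥4).
Opt6: dominated by Opt3 (lease 262≤491, floor area 45≥41, highway distance 18≤29, dock doors 21≥17).
Opt7: dominated by Opt1 (lease 83≤462, floor area 66≥57, highway distance 21≤35, dock doors 12≥5).
Opt8: not dominated.

Opt1, Opt2, Opt3, Opt4, Opt8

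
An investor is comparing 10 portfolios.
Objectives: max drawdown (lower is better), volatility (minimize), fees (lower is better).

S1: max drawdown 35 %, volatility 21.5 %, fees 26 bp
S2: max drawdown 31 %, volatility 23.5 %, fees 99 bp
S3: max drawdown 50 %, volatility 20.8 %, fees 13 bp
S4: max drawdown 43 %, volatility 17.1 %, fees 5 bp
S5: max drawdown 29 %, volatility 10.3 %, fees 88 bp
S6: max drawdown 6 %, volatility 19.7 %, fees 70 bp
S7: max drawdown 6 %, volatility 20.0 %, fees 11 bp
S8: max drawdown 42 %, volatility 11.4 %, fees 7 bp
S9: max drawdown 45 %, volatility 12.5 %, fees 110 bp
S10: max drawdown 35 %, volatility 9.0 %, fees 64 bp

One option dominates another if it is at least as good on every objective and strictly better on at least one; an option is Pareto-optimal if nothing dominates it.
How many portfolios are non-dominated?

6

S1: dominated by S7 (max drawdown 6≤35, volatility 20.0≤21.5, fees 11≤26).
S2: dominated by S5 (max drawdown 29≤31, volatility 10.3≤23.5, fees 88≤99).
S3: dominated by S4 (max drawdown 43≤50, volatility 17.1≤20.8, fees 5≤13).
S4: not dominated (best fees).
S5: not dominated.
S6: not dominated.
S7: not dominated.
S8: not dominated.
S9: dominated by S5 (max drawdown 29≤45, volatility 10.3≤12.5, fees 88≤110).
S10: not dominated (best volatility).
Pareto-optimal: S4, S5, S6, S7, S8, S10 → 6.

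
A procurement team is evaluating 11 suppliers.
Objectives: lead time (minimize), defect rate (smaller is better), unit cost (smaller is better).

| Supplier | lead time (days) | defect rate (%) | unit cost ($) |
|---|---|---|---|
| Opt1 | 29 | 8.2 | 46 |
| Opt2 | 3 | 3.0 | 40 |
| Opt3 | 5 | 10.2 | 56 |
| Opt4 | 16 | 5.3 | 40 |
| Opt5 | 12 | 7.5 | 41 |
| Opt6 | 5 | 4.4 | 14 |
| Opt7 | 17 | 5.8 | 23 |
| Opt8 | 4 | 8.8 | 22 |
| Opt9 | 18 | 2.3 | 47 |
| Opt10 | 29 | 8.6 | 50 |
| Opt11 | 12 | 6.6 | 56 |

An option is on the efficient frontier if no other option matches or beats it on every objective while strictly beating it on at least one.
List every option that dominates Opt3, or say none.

Opt2, Opt6, Opt8

Opt2: lead time 3≤5, defect rate 3.0≤10.2, unit cost 40≤56 — dominates Opt3.
Opt6: lead time 5≤5, defect rate 4.4≤10.2, unit cost 14≤56 — dominates Opt3.
Opt8: lead time 4≤5, defect rate 8.8≤10.2, unit cost 22≤56 — dominates Opt3.
Others (Opt1, Opt4, Opt5, Opt7, Opt9, Opt10, Opt11) are each worse than Opt3 on at least one objective.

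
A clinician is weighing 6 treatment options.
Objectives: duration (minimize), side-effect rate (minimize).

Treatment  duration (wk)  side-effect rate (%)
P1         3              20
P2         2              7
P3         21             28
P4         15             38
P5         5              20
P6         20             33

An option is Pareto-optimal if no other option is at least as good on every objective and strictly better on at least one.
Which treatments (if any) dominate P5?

P1: duration 3≤5, side-effect rate 20≤20 — dominates P5.
P2: duration 2≤5, side-effect rate 7≤20 — dominates P5.
Others (P3, P4, P6) are each worse than P5 on at least one objective.

P1, P2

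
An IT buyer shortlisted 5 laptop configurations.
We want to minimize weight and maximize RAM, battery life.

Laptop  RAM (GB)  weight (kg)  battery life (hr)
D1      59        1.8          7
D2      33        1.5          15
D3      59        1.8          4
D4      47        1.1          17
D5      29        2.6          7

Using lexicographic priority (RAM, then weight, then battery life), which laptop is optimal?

D1

First maximize RAM: best is 59, kept {D1, D3}.
Then minimize weight: best is 1.8, kept {D1, D3}.
Then maximize battery life: best is 7, kept {D1}.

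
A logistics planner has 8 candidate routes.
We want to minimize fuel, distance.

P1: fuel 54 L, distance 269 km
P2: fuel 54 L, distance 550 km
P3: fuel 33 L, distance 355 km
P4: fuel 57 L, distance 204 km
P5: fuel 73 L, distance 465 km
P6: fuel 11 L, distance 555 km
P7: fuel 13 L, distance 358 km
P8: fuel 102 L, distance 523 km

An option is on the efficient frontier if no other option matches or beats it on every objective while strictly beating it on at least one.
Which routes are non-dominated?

P1, P3, P4, P6, P7

P1: not dominated.
P2: dominated by P1 (fuel 54≤54, distance 269≤550).
P3: not dominated.
P4: not dominated (best distance).
P5: dominated by P1 (fuel 54≤73, distance 269≤465).
P6: not dominated (best fuel).
P7: not dominated.
P8: dominated by P1 (fuel 54≤102, distance 269≤523).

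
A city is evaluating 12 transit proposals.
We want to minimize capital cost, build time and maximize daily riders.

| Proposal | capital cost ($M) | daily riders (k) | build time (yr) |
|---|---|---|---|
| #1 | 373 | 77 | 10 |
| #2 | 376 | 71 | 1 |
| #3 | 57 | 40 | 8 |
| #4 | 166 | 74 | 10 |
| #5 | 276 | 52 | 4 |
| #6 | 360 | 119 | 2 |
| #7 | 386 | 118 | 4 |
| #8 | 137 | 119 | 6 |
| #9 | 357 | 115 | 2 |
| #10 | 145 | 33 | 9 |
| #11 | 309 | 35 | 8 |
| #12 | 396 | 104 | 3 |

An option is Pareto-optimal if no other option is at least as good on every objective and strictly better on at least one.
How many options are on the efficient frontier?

6

#1: dominated by #6 (capital cost 360≤373, daily riders 119≥77, build time 2≤10).
#2: not dominated (best build time).
#3: not dominated (best capital cost).
#4: dominated by #8 (capital cost 137≤166, daily riders 119≥74, build time 6≤10).
#5: not dominated.
#6: not dominated.
#7: dominated by #6 (capital cost 360≤386, daily riders 119≥118, build time 2≤4).
#8: not dominated.
#9: not dominated.
#10: dominated by #3 (capital cost 57≤145, daily riders 40≥33, build time 8≤9).
#11: dominated by #3 (capital cost 57≤309, daily riders 40≥35, build time 8≤8).
#12: dominated by #6 (capital cost 360≤396, daily riders 119≥104, build time 2≤3).
Pareto-optimal: #2, #3, #5, #6, #8, #9 → 6.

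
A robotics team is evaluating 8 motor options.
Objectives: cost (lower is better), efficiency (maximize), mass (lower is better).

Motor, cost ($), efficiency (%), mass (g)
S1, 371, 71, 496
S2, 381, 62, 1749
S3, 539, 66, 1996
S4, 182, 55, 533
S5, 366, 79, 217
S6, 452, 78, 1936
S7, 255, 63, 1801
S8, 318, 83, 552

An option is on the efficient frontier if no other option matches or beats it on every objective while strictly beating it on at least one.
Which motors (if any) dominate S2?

S1: cost 371≤381, efficiency 71≥62, mass 496≤1749 — dominates S2.
S5: cost 366≤381, efficiency 79≥62, mass 217≤1749 — dominates S2.
S8: cost 318≤381, efficiency 83≥62, mass 552≤1749 — dominates S2.
Others (S3, S4, S6, S7) are each worse than S2 on at least one objective.

S1, S5, S8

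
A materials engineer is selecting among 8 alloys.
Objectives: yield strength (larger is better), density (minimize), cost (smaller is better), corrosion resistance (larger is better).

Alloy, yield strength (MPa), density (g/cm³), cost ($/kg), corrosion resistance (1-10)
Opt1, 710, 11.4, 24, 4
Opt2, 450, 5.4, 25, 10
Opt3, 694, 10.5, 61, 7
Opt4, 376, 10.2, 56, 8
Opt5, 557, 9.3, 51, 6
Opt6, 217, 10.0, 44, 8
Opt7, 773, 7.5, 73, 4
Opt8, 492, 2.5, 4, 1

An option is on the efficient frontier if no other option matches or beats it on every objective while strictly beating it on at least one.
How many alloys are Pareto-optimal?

6

Opt1: not dominated.
Opt2: not dominated (best corrosion resistance).
Opt3: not dominated.
Opt4: dominated by Opt2 (yield strength 450≥376, density 5.4≤10.2, cost 25≤56, corrosion resistance 10≥8).
Opt5: not dominated.
Opt6: dominated by Opt2 (yield strength 450≥217, density 5.4≤10.0, cost 25≤44, corrosion resistance 10≥8).
Opt7: not dominated (best yield strength).
Opt8: not dominated (best density).
Pareto-optimal: Opt1, Opt2, Opt3, Opt5, Opt7, Opt8 → 6.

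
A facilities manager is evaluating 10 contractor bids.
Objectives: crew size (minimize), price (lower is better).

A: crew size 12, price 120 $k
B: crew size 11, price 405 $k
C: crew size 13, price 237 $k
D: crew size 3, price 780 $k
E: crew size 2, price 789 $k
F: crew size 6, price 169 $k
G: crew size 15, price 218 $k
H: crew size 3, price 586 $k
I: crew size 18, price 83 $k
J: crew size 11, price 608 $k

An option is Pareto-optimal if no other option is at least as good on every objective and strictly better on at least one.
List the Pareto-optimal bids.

A, E, F, H, I

A: not dominated.
B: dominated by F (crew size 6≤11, price 169≤405).
C: dominated by A (crew size 12≤13, price 120≤237).
D: dominated by H (crew size 3≤3, price 586≤780).
E: not dominated (best crew size).
F: not dominated.
G: dominated by A (crew size 12≤15, price 120≤218).
H: not dominated.
I: not dominated (best price).
J: dominated by B (crew size 11≤11, price 405≤608).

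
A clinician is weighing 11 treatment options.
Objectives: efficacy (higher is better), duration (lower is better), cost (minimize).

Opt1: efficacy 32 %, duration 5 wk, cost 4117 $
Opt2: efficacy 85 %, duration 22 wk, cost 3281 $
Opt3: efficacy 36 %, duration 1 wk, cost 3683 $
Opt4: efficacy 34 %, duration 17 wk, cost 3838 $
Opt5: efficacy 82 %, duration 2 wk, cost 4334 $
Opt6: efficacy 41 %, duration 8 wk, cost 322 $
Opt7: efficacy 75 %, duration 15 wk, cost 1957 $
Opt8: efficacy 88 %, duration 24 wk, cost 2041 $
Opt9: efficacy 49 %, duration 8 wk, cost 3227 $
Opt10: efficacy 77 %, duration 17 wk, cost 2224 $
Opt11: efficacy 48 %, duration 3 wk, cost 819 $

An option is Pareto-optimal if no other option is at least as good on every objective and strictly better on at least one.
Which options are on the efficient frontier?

Opt1: dominated by Opt3 (efficacy 36≥32, duration 1≤5, cost 3683≤4117).
Opt2: not dominated.
Opt3: not dominated (best duration).
Opt4: dominated by Opt3 (efficacy 36≥34, duration 1≤17, cost 3683≤3838).
Opt5: not dominated.
Opt6: not dominated (best cost).
Opt7: not dominated.
Opt8: not dominated (best efficacy).
Opt9: not dominated.
Opt10: not dominated.
Opt11: not dominated.

Opt2, Opt3, Opt5, Opt6, Opt7, Opt8, Opt9, Opt10, Opt11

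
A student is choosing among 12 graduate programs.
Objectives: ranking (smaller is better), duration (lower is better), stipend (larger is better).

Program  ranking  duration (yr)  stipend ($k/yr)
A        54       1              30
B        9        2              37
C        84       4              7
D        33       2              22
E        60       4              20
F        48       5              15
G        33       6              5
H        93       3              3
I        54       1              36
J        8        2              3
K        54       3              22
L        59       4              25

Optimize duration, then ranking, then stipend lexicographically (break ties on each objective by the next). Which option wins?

First minimize duration: best is 1, kept {A, I}.
Then minimize ranking: best is 54, kept {A, I}.
Then maximize stipend: best is 36, kept {I}.

I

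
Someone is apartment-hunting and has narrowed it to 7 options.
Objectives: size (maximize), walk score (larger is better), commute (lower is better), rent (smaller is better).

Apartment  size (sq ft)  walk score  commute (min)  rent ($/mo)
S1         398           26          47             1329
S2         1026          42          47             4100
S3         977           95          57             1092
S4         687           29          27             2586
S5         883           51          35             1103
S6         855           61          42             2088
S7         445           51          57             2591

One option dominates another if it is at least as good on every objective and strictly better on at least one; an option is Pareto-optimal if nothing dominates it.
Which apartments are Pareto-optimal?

S2, S3, S4, S5, S6

S1: dominated by S5 (size 883≥398, walk score 51≥26, commute 35≤47, rent 1103≤1329).
S2: not dominated (best size).
S3: not dominated (best walk score).
S4: not dominated (best commute).
S5: not dominated.
S6: not dominated.
S7: dominated by S3 (size 977≥445, walk score 95≥51, commute 57≤57, rent 1092≤2591).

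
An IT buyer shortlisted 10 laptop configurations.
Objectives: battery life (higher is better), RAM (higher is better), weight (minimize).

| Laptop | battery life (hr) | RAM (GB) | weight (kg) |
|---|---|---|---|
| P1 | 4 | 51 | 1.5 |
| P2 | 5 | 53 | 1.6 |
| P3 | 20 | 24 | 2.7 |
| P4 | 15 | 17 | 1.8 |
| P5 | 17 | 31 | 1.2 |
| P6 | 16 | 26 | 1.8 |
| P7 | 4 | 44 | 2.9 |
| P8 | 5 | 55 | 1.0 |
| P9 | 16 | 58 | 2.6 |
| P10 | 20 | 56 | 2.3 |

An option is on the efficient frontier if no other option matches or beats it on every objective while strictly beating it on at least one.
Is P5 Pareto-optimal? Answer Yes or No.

Yes

P1: worse on battery life (4 vs 17).
P2: worse on battery life (5 vs 17).
P3: worse on RAM (24 vs 31).
P4: worse on battery life (15 vs 17).
P6: worse on battery life (16 vs 17).
P7: worse on battery life (4 vs 17).
P8: worse on battery life (5 vs 17).
P9: worse on battery life (16 vs 17).
P10: worse on weight (2.3 vs 1.2).
No option is at least as good as P5 on every objective and strictly better on one.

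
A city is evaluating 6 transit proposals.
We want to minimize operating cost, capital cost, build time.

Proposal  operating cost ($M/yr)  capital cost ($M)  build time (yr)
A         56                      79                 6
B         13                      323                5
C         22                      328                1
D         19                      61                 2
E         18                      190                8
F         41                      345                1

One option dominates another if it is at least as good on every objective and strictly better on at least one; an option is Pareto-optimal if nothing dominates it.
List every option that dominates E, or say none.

A: worse on operating cost (56 vs 18).
B: worse on capital cost (323 vs 190).
C: worse on operating cost (22 vs 18).
D: worse on operating cost (19 vs 18).
F: worse on operating cost (41 vs 18).
No option dominates E.

none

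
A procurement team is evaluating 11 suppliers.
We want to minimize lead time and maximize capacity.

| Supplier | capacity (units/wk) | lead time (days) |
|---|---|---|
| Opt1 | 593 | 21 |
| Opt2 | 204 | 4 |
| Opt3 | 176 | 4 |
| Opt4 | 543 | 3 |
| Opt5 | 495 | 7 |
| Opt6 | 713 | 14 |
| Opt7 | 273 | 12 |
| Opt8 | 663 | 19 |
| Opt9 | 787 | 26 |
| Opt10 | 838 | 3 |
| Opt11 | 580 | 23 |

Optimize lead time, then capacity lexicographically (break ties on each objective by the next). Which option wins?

First minimize lead time: best is 3, kept {Opt4, Opt10}.
Then maximize capacity: best is 838, kept {Opt10}.

Opt10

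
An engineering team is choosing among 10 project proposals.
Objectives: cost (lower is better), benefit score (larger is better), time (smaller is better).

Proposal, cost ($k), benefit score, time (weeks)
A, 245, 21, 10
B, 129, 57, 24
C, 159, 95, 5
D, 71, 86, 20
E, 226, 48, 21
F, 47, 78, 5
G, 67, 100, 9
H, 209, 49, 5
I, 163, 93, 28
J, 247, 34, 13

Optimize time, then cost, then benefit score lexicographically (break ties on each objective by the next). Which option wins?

First minimize time: best is 5, kept {C, F, H}.
Then minimize cost: best is 47, kept {F}.

F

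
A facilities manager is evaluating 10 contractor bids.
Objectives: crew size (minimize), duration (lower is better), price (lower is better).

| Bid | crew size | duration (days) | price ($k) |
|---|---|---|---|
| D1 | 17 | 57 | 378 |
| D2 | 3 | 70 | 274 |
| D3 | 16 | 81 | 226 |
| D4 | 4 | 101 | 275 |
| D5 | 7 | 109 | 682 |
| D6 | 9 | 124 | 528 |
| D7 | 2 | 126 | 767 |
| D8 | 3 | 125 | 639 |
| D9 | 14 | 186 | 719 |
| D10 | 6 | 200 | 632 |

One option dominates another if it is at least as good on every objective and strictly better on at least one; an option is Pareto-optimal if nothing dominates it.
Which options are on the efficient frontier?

D1: not dominated (best duration).
D2: not dominated.
D3: not dominated (best price).
D4: dominated by D2 (crew size 3≤4, duration 70≤101, price 274≤275).
D5: dominated by D2 (crew size 3≤7, duration 70≤109, price 274≤682).
D6: dominated by D2 (crew size 3≤9, duration 70≤124, price 274≤528).
D7: not dominated (best crew size).
D8: dominated by D2 (crew size 3≤3, duration 70≤125, price 274≤639).
D9: dominated by D2 (crew size 3≤14, duration 70≤186, price 274≤719).
D10: dominated by D2 (crew size 3≤6, duration 70≤200, price 274≤632).

D1, D2, D3, D7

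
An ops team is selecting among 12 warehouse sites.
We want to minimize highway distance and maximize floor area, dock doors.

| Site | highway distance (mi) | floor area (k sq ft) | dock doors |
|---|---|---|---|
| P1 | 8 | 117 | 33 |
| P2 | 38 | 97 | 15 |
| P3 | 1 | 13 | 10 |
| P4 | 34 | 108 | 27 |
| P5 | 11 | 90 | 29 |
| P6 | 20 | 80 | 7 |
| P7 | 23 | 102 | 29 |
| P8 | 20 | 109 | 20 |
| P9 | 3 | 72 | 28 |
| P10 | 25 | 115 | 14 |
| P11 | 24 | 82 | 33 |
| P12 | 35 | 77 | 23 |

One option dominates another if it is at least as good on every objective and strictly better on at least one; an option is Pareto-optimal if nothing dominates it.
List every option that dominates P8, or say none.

P1: highway distance 8≤20, floor area 117≥109, dock doors 33≥20 — dominates P8.
Others (P2, P3, P4, P5, P6, P7, P9, P10, P11, P12) are each worse than P8 on at least one objective.

P1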